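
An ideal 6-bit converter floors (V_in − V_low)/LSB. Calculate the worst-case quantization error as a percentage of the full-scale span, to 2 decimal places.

1.56 %

Truncating → worst-case error = 1 LSB = V_FS/2^6, so 100/64 = 1.5625 % of full scale.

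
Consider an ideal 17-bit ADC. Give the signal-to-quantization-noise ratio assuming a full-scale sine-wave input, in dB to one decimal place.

104.1 dB

SNR ≈ 6.02·N + 1.76 dB = 6.02·17 + 1.76 = 104.10 dB.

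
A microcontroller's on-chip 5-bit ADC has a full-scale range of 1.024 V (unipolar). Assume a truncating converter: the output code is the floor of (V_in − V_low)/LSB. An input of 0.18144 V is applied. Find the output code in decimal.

With 32 levels over 1.024 V, one step is 32.000 mV.
(V_in − V_low)/LSB = (0.18144 − 0) / 0.032 = 5.670.
Floor → code 5.

code 5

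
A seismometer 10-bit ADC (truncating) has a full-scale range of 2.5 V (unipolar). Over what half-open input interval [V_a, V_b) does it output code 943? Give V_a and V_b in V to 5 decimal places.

[2.30225 V, 2.30469 V)

LSB = 2.5/2^10 = 2.441 mV.
V_a = V_low + 943·LSB = 2.30225 V; V_b = V_low + 944·LSB = 2.30469 V.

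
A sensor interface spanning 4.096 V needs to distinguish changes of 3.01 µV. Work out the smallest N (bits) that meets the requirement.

21 bits

Number of steps required ≥ 4.096 V / 3.01 µV = 1360797.34.
Need 2^N ≥ 1360797.34; 2^20 = 1048576, 2^21 = 2097152.
Minimum N = 21.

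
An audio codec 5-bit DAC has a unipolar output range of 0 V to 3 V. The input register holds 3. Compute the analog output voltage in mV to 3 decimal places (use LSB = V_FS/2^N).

281.250 mV

LSB = 3 V / 2^5 = 93.750 mV.
V_out = 0 + 3 × 0.09375 V = 0.28125 V.
= 281.250 mV.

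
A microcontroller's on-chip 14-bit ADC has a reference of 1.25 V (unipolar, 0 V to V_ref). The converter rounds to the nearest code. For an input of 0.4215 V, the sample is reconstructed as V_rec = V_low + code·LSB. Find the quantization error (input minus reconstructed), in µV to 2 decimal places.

-24.05 µV

LSB = 1.25/2^14 = 76.29 µV.
Scaled input = 5524.6848 LSBs, so code = 5525.
Code 5525 maps back to 0 + 5525×7.62939e-05 V = 0.42152405 V.
V_in − V_rec = -2.40479e-05 V = -24.05 µV.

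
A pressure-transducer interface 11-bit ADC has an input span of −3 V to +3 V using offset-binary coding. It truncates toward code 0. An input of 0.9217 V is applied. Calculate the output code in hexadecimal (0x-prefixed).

Full-scale span = 6 V; LSB = 6/2^11 = 2.930 mV.
(V_in − V_low)/LSB = (0.9217 − (−3)) / 0.00292969 = 1338.607.
Floor → code 1338.
In hexadecimal (0x-prefixed): 0x53A.

code 0x53A (decimal 1338)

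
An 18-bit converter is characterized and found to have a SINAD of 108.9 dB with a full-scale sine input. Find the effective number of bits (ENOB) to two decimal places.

17.80 bits

ENOB = (SINAD − 1.76) / 6.02 = (108.9 − 1.76)/6.02 = 17.797.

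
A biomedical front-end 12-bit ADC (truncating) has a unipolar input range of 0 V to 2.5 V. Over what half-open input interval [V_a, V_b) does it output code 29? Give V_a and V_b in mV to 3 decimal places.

[17.700 mV, 18.311 mV)

LSB = 2.5/2^12 = 0.610 mV.
V_a = V_low + 29·LSB = 0.0177002 V; V_b = V_low + 30·LSB = 0.0183105 V.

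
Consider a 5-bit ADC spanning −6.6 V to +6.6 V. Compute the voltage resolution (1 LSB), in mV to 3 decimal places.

Full-scale span = 13.2 V.
LSB = 13.2 / 2^5 = 13.2 / 32 = 0.4125 V = 412.500 mV.

412.500 mV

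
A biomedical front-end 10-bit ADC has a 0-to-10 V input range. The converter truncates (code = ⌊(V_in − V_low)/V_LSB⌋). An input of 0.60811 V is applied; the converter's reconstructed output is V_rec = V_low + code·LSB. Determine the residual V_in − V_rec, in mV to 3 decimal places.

2.641 mV

Step size: 10 V ÷ 2^10 = 9.766 mV.
(V_in − V_low)/LSB = (0.60811 − 0)/0.00976562 = 62.2705 → code 62 (floor).
Reconstructed: 0.60546875 V.
Difference: 0.00264125 V → 2.641 mV.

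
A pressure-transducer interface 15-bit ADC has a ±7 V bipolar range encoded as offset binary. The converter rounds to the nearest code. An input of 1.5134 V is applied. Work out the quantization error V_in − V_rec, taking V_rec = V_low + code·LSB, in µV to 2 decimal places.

94.34 µV

One LSB is 14 V / 32768 = 427.25 µV.
(1.5134 − (−7))/0.000427246 = 19926.2208; round gives code 19926.
Code 19926 maps back to (−7) + 19926×0.000427246 V = 1.5133057 V.
V_in − V_rec = 9.43359e-05 V = 94.34 µV.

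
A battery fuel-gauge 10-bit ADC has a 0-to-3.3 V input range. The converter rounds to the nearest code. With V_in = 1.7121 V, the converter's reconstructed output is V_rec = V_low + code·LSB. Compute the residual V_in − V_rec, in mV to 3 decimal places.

0.870 mV

One LSB is 3.3 V / 1024 = 3.223 mV.
Scaled input = 531.2698 LSBs, so code = 531.
Reconstructed: 1.7112305 V.
Difference: 0.000869531 V → 0.870 mV.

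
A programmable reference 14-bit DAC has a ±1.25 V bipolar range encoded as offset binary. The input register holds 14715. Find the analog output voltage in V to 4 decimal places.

0.9953 V

LSB = 2.5 V / 2^14 = 152.59 µV.
V_out = (−1.25) + 14715 × 0.000152588 V = 0.995331 V.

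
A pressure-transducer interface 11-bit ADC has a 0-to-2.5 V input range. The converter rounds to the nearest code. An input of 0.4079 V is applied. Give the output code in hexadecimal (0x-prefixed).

With 2048 levels over 2.5 V, one step is 1.221 mV.
(0.4079 − 0) / 0.0012207 = 334.152 LSBs.
So the output code is 334.
In hexadecimal (0x-prefixed): 0x14E.

code 0x14E (decimal 334)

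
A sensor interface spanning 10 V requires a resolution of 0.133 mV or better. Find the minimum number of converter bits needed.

Number of steps required ≥ 10 V / 0.133 mV = 75187.97.
Need 2^N ≥ 75187.97; 2^16 = 65536, 2^17 = 131072.
Minimum N = 17.

17 bits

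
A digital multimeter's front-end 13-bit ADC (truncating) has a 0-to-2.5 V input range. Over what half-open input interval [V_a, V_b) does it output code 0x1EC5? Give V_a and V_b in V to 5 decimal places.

[2.40387 V, 2.40417 V)

LSB = 2.5/2^13 = 305.18 µV.
Code 0x1EC5 = 7877 decimal.
V_a = V_low + 7877·LSB = 2.40387 V; V_b = V_low + 7878·LSB = 2.40417 V.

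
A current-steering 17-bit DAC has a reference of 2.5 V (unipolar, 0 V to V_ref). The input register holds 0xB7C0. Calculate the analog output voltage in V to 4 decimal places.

LSB = 2.5 V / 2^17 = 19.07 µV.
Code 0xB7C0 = 47040 decimal.
V_out = 0 + 47040 × 1.90735e-05 V = 0.897217 V.

0.8972 V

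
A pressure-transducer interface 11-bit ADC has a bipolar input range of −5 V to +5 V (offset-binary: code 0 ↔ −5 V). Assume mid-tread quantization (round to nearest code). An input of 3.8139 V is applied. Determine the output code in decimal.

With 2048 levels over 10 V, one step is 4.883 mV.
(V_in − V_low)/LSB = (3.8139 − (−5)) / 0.00488281 = 1805.087.
So the output code is 1805.

code 1805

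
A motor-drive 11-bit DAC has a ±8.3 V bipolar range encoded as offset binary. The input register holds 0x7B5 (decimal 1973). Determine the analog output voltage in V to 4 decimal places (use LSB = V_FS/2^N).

LSB = 16.6 V / 2^11 = 8.105 mV.
Code 0x7B5 = 1973 decimal.
V_out = (−8.3) + 1973 × 0.00810547 V = 7.69209 V.

7.6921 V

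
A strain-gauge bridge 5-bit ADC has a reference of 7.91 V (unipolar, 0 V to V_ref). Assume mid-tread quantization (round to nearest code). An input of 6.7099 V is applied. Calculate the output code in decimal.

With 32 levels over 7.91 V, one step is 247.188 mV.
(V_in − V_low)/LSB = (6.7099 − 0) / 0.247188 = 27.145.
So the output code is 27.

code 27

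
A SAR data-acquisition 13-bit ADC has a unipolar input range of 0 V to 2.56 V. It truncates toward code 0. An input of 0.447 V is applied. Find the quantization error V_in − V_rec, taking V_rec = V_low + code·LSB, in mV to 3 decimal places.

LSB = 2.56/2^13 = 312.50 µV.
(V_in − V_low)/LSB = (0.447 − 0)/0.0003125 = 1430.4000 → code 1430 (floor).
Reconstructed: 0.446875 V.
Difference: 0.000125 V → 0.125 mV.

0.125 mV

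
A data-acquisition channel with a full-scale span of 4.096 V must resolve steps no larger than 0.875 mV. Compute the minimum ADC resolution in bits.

13 bits

Number of steps required ≥ 4.096 V / 0.875 mV = 4681.14.
Need 2^N ≥ 4681.14; 2^12 = 4096, 2^13 = 8192.
Minimum N = 13.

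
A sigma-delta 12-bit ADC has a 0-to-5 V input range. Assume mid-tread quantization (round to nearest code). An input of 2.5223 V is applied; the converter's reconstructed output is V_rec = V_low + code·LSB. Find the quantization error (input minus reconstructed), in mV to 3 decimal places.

0.327 mV

One LSB is 5 V / 4096 = 1.221 mV.
(V_in − V_low)/LSB = (2.5223 − 0)/0.0012207 = 2066.2682 → code 2066 (round).
Code 2066 maps back to 0 + 2066×0.0012207 V = 2.5219727 V.
V_in − V_rec = 0.000327344 V = 0.327 mV.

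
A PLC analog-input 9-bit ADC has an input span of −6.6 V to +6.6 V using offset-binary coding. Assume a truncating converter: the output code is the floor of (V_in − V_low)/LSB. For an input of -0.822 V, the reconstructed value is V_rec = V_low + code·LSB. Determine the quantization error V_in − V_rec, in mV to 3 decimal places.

One LSB is 13.2 V / 512 = 25.781 mV.
(V_in − V_low)/LSB = (-0.822 − (−6.6))/0.0257812 = 224.1164 → code 224 (floor).
Reconstructed: -0.825 V.
Error = -0.822 − (−0.825) = 0.003 V = 3.000 mV.

3.000 mV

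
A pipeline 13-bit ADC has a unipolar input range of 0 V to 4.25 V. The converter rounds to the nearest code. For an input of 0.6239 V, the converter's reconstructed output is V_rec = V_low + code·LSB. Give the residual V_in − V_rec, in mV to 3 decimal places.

-0.215 mV

Step size: 4.25 V ÷ 2^13 = 0.519 mV.
(V_in − V_low)/LSB = (0.6239 − 0)/0.000518799 = 1202.5856 → code 1203 (round).
Code 1203 maps back to 0 + 1203×0.000518799 V = 0.62411499 V.
Error = 0.6239 − 0.62411499 = -0.00021499 V = -0.215 mV.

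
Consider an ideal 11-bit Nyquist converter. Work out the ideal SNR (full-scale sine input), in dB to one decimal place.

68.0 dB

SNR ≈ 6.02·N + 1.76 dB = 6.02·11 + 1.76 = 67.98 dB.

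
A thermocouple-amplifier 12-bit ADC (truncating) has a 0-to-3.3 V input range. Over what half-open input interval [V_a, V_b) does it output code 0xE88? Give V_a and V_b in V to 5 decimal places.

LSB = 3.3/2^12 = 0.806 mV.
Code 0xE88 = 3720 decimal.
V_a = V_low + 3720·LSB = 2.99707 V; V_b = V_low + 3721·LSB = 2.99788 V.

[2.99707 V, 2.99788 V)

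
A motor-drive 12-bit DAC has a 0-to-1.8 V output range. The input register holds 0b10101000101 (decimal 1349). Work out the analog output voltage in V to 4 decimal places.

0.5928 V

LSB = 1.8 V / 2^12 = 439.45 µV.
Code 0b10101000101 = 1349 decimal.
V_out = 0 + 1349 × 0.000439453 V = 0.592822 V.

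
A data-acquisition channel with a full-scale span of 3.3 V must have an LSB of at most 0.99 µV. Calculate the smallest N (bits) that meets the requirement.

22 bits

Number of steps required ≥ 3.3 V / 0.99 µV = 3333333.33.
Need 2^N ≥ 3333333.33; 2^21 = 2097152, 2^22 = 4194304.
Minimum N = 22.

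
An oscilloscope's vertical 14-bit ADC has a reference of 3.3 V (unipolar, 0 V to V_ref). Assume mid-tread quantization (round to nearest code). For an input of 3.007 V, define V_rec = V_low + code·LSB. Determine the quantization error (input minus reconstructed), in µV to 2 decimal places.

60.30 µV

One LSB is 3.3 V / 16384 = 201.42 µV.
(V_in − V_low)/LSB = (3.007 − 0)/0.000201416 = 14929.2994 → code 14929 (round).
Code 14929 maps back to 0 + 14929×0.000201416 V = 3.0069397 V.
V_in − V_rec = 6.03027e-05 V = 60.30 µV.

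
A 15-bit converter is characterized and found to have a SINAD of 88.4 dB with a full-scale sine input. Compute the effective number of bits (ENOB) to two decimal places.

ENOB = (SINAD − 1.76) / 6.02 = (88.4 − 1.76)/6.02 = 14.392.

14.39 bits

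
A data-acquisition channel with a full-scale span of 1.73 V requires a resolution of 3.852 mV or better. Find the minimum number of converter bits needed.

Number of steps required ≥ 1.73 V / 3.852 mV = 449.12.
Need 2^N ≥ 449.12; 2^8 = 256, 2^9 = 512.
Minimum N = 9.

9 bits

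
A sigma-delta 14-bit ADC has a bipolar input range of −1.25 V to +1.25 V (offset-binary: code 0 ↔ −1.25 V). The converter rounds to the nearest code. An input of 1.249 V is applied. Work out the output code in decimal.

code 16377

LSB = 2.5 V / 16384 = 152.59 µV.
(V_in − V_low)/LSB = (1.249 − (−1.25)) / 0.000152588 = 16377.446.
Round → code 16377.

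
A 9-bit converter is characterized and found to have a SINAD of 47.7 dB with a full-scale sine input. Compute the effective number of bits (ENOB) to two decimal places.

ENOB = (SINAD − 1.76) / 6.02 = (47.7 − 1.76)/6.02 = 7.631.

7.63 bits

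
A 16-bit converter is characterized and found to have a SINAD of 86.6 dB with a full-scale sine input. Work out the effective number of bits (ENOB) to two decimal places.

ENOB = (SINAD − 1.76) / 6.02 = (86.6 − 1.76)/6.02 = 14.093.

14.09 bits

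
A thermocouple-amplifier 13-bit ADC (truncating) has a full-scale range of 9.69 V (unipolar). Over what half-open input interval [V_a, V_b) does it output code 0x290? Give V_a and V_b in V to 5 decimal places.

[0.77596 V, 0.77714 V)

LSB = 9.69/2^13 = 1.183 mV.
Code 0x290 = 656 decimal.
V_a = V_low + 656·LSB = 0.775957 V; V_b = V_low + 657·LSB = 0.77714 V.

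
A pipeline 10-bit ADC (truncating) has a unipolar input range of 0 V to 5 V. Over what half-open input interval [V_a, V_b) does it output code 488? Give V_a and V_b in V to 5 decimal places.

[2.38281 V, 2.38770 V)

LSB = 5/2^10 = 4.883 mV.
V_a = V_low + 488·LSB = 2.38281 V; V_b = V_low + 489·LSB = 2.3877 V.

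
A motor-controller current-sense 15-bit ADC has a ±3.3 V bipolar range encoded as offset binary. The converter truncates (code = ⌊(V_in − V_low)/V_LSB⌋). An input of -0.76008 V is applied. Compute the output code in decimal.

code 12610

With 32768 levels over 6.6 V, one step is 201.42 µV.
(V_in − V_low)/LSB = (-0.76008 − (−3.3)) / 0.000201416 = 12610.318.
⌊·⌋(12610.318) = 12610.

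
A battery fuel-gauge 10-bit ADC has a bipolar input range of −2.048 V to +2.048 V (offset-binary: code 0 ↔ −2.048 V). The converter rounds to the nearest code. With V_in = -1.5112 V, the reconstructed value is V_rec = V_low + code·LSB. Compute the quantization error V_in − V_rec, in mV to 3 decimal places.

One LSB is 4.096 V / 1024 = 4.000 mV.
Scaled input = 134.2000 LSBs, so code = 134.
Code 134 maps back to (−2.048) + 134×0.004 V = -1.512 V.
Difference: 0.0008 V → 0.800 mV.

0.800 mV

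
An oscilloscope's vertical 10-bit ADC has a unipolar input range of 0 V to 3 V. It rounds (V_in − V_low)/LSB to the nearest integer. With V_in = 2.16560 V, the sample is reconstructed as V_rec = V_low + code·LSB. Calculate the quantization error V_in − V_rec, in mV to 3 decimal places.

0.561 mV

LSB = 3/2^10 = 2.930 mV.
(V_in − V_low)/LSB = (2.16560 − 0)/0.00292969 = 739.1915 → code 739 (round).
V_rec = 0 + 739·0.00292969 = 2.1650391 V.
Difference: 0.000560938 V → 0.561 mV.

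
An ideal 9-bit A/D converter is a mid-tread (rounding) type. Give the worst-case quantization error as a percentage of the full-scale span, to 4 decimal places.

0.0977 %

Rounding → worst-case error = ½ LSB = V_FS/2^10, so 100/1024 = 0.0976562 % of full scale.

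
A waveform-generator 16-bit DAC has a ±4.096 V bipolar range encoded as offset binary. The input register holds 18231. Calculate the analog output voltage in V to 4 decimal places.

-1.8171 V

LSB = 8.192 V / 2^16 = 125.00 µV.
V_out = (−4.096) + 18231 × 0.000125 V = -1.81713 V.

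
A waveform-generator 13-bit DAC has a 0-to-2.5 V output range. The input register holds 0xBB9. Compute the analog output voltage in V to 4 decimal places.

LSB = 2.5 V / 2^13 = 305.18 µV.
Code 0xBB9 = 3001 decimal.
V_out = 0 + 3001 × 0.000305176 V = 0.915833 V.

0.9158 V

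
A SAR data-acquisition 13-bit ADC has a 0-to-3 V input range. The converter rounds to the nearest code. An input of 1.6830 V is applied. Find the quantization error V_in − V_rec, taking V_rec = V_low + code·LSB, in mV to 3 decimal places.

-0.105 mV

One LSB is 3 V / 8192 = 366.21 µV.
(1.6830 − 0)/0.000366211 = 4595.7120; round gives code 4596.
V_rec = 0 + 4596·0.000366211 = 1.6831055 V.
Difference: -0.000105469 V → -0.105 mV.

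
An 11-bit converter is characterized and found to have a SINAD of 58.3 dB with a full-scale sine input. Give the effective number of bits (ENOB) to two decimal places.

9.39 bits

ENOB = (SINAD − 1.76) / 6.02 = (58.3 − 1.76)/6.02 = 9.392.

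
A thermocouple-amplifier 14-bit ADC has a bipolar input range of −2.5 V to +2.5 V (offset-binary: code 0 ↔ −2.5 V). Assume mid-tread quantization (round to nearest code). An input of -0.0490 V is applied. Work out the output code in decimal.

code 8031

Full-scale span = 5 V; LSB = 5/2^14 = 305.18 µV.
(-0.0490 − (−2.5)) / 0.000305176 = 8031.437 LSBs.
So the output code is 8031.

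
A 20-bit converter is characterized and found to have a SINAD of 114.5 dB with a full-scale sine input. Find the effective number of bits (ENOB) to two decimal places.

ENOB = (SINAD − 1.76) / 6.02 = (114.5 − 1.76)/6.02 = 18.728.

18.73 bits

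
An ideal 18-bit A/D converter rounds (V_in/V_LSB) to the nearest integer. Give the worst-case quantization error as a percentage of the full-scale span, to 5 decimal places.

Rounding → worst-case error = ½ LSB = V_FS/2^19, so 100/524288 = 0.000190735 % of full scale.

0.00019 %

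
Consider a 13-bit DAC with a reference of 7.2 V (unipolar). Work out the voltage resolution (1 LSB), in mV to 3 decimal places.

Full-scale span = 7.2 V.
LSB = 7.2 / 2^13 = 7.2 / 8192 = 0.000878906 V = 0.879 mV.

0.879 mV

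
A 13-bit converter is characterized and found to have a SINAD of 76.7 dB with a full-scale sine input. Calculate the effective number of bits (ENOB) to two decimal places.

12.45 bits

ENOB = (SINAD − 1.76) / 6.02 = (76.7 − 1.76)/6.02 = 12.449.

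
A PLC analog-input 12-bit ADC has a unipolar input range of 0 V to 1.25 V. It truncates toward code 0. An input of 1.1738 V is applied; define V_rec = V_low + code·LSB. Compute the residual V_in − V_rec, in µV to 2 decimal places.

One LSB is 1.25 V / 4096 = 305.18 µV.
(1.1738 − 0)/0.000305176 = 3846.3078; ⌊·⌋ gives code 3846.
V_rec = 0 + 3846·0.000305176 = 1.1737061 V.
Difference: 9.39453e-05 V → 93.95 µV.

93.95 µV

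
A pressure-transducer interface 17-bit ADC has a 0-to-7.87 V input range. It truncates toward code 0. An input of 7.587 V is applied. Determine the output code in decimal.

With 131072 levels over 7.87 V, one step is 60.04 µV.
(V_in − V_low)/LSB = (7.587 − 0) / 6.00433e-05 = 126358.737.
So the output code is 126358.

code 126358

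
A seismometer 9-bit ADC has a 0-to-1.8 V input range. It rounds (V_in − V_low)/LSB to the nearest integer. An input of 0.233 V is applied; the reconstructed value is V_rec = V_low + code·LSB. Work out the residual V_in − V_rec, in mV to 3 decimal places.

LSB = 1.8/2^9 = 3.516 mV.
(0.233 − 0)/0.00351563 = 66.2756; round gives code 66.
Code 66 maps back to 0 + 66×0.00351563 V = 0.23203125 V.
Difference: 0.00096875 V → 0.969 mV.

0.969 mV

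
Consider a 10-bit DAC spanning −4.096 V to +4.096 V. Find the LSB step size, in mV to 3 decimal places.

8.000 mV

Full-scale span = 8.192 V.
LSB = 8.192 / 2^10 = 8.192 / 1024 = 0.008 V = 8.000 mV.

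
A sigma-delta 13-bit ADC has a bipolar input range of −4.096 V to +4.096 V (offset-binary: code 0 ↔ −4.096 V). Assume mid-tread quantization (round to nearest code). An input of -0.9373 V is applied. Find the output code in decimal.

Full-scale span = 8.192 V; LSB = 8.192/2^13 = 1.000 mV.
(-0.9373 − (−4.096)) / 0.001 = 3158.700 LSBs.
round(3158.700) = 3159.

code 3159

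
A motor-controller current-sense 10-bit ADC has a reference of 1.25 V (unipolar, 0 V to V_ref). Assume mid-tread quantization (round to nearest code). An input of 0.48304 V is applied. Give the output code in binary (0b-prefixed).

With 1024 levels over 1.25 V, one step is 1.221 mV.
Input sits at 395.706 steps above V_low.
So the output code is 396.
In binary (0b-prefixed): 0b110001100.

code 0b110001100 (decimal 396)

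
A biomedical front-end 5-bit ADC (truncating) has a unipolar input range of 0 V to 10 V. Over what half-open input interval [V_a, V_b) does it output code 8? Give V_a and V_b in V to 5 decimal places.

LSB = 10/2^5 = 312.500 mV.
V_a = V_low + 8·LSB = 2.5 V; V_b = V_low + 9·LSB = 2.8125 V.

[2.50000 V, 2.81250 V)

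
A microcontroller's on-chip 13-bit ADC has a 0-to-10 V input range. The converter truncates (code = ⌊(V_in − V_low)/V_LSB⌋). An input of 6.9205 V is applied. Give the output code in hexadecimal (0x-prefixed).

LSB = 10 V / 8192 = 1.221 mV.
(V_in − V_low)/LSB = (6.9205 − 0) / 0.0012207 = 5669.274.
Floor → code 5669.
In hexadecimal (0x-prefixed): 0x1625.

code 0x1625 (decimal 5669)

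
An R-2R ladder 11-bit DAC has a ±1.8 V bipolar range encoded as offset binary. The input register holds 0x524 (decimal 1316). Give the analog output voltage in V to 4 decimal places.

0.5133 V

LSB = 3.6 V / 2^11 = 1.758 mV.
Code 0x524 = 1316 decimal.
V_out = (−1.8) + 1316 × 0.00175781 V = 0.513281 V.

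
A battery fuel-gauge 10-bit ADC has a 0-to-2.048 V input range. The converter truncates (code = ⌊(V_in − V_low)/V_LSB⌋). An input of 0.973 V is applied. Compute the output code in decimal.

With 1024 levels over 2.048 V, one step is 2.000 mV.
(V_in − V_low)/LSB = (0.973 − 0) / 0.002 = 486.500.
So the output code is 486.

code 486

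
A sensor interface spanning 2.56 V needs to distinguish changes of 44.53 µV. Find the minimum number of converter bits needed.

16 bits

Number of steps required ≥ 2.56 V / 44.53 µV = 57489.33.
Need 2^N ≥ 57489.33; 2^15 = 32768, 2^16 = 65536.
Minimum N = 16.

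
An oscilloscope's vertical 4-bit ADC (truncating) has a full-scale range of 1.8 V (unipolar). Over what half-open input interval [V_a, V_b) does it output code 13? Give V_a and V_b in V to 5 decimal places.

LSB = 1.8/2^4 = 112.500 mV.
V_a = V_low + 13·LSB = 1.4625 V; V_b = V_low + 14·LSB = 1.575 V.

[1.46250 V, 1.57500 V)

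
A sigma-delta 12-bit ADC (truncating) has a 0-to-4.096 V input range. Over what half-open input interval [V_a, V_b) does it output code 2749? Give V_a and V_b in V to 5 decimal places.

[2.74900 V, 2.75000 V)

LSB = 4.096/2^12 = 1.000 mV.
V_a = V_low + 2749·LSB = 2.749 V; V_b = V_low + 2750·LSB = 2.75 V.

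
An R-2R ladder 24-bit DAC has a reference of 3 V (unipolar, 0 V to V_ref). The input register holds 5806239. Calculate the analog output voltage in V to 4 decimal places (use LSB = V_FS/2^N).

LSB = 3 V / 2^24 = 0.18 µV.
V_out = 0 + 5806239 × 1.78814e-07 V = 1.03824 V.

1.0382 V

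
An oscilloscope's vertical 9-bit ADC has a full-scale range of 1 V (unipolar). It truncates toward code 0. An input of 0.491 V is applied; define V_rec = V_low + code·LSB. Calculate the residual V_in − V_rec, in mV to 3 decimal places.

0.766 mV

LSB = 1/2^9 = 1.953 mV.
(V_in − V_low)/LSB = (0.491 − 0)/0.00195312 = 251.3920 → code 251 (floor).
Reconstructed: 0.49023438 V.
Difference: 0.000765625 V → 0.766 mV.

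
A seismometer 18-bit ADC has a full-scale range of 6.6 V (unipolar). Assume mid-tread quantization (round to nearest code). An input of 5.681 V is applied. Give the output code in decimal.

code 225642

With 262144 levels over 6.6 V, one step is 25.18 µV.
(V_in − V_low)/LSB = (5.681 − 0) / 2.5177e-05 = 225642.434.
Round → code 225642.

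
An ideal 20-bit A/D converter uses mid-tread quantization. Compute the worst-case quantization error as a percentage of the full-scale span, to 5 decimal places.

Rounding → worst-case error = ½ LSB = V_FS/2^21, so 100/2097152 = 4.76837e-05 % of full scale.

0.00005 %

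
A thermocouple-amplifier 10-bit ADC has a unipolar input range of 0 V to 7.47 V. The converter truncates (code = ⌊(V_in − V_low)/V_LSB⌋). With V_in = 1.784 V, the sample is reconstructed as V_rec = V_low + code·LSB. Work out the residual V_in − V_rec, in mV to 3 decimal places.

One LSB is 7.47 V / 1024 = 7.295 mV.
Scaled input = 244.5537 LSBs, so code = 244.
Reconstructed: 1.7799609 V.
Error = 1.784 − 1.7799609 = 0.00403906 V = 4.039 mV.

4.039 mV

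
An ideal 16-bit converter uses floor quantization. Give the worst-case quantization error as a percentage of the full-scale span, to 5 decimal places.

0.00153 %

Truncating → worst-case error = 1 LSB = V_FS/2^16, so 100/65536 = 0.00152588 % of full scale.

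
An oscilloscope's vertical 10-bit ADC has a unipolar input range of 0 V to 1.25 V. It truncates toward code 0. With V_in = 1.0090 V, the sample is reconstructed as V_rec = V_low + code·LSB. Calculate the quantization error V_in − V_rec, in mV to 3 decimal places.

0.699 mV

LSB = 1.25/2^10 = 1.221 mV.
(V_in − V_low)/LSB = (1.0090 − 0)/0.0012207 = 826.5728 → code 826 (floor).
Code 826 maps back to 0 + 826×0.0012207 V = 1.0083008 V.
Error = 1.0090 − 1.0083008 = 0.000699219 V = 0.699 mV.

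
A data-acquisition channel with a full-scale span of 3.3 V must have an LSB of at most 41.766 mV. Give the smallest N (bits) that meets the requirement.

7 bits

Number of steps required ≥ 3.3 V / 41.766 mV = 79.01.
Need 2^N ≥ 79.01; 2^6 = 64, 2^7 = 128.
Minimum N = 7.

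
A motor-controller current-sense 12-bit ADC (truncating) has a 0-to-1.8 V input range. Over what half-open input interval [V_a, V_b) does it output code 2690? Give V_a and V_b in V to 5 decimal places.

[1.18213 V, 1.18257 V)

LSB = 1.8/2^12 = 439.45 µV.
V_a = V_low + 2690·LSB = 1.18213 V; V_b = V_low + 2691·LSB = 1.18257 V.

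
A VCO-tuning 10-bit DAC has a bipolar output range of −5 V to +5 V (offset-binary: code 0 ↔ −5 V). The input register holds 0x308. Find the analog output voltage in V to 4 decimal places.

LSB = 10 V / 2^10 = 9.766 mV.
Code 0x308 = 776 decimal.
V_out = (−5) + 776 × 0.00976562 V = 2.57812 V.

2.5781 V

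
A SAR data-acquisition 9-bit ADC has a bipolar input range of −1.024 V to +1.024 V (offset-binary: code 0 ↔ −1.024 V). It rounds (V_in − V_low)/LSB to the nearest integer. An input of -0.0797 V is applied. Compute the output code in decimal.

Full-scale span = 2.048 V; LSB = 2.048/2^9 = 4.000 mV.
(V_in − V_low)/LSB = (-0.0797 − (−1.024)) / 0.004 = 236.075.
So the output code is 236.

code 236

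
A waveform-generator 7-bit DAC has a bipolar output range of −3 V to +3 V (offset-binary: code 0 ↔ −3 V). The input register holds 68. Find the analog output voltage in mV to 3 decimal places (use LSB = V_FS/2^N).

187.500 mV

LSB = 6 V / 2^7 = 46.875 mV.
V_out = (−3) + 68 × 0.046875 V = 0.1875 V.
= 187.500 mV.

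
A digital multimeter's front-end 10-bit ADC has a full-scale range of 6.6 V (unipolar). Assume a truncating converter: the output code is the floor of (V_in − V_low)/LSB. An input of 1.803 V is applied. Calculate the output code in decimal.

Full-scale span = 6.6 V; LSB = 6.6/2^10 = 6.445 mV.
(1.803 − 0) / 0.00644531 = 279.738 LSBs.
So the output code is 279.

code 279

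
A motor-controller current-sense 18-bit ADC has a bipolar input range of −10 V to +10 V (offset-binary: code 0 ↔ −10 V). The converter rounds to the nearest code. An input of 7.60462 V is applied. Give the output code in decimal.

code 230747

Full-scale span = 20 V; LSB = 20/2^18 = 76.29 µV.
(7.60462 − (−10)) / 7.62939e-05 = 230747.275 LSBs.
Round → code 230747.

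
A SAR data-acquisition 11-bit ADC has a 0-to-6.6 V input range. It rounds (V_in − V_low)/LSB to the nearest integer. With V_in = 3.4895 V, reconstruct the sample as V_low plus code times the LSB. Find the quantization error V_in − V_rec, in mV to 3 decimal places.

-0.637 mV

One LSB is 6.6 V / 2048 = 3.223 mV.
Scaled input = 1082.8024 LSBs, so code = 1083.
V_rec = 0 + 1083·0.00322266 = 3.4901367 V.
Error = 3.4895 − 3.4901367 = -0.000636719 V = -0.637 mV.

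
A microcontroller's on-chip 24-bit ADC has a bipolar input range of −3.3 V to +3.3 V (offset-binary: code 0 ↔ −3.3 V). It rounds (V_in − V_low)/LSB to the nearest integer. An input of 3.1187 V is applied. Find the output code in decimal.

Full-scale span = 6.6 V; LSB = 6.6/2^24 = 0.39 µV.
Input sits at 16316350.960 steps above V_low.
Round → code 16316351.

code 16316351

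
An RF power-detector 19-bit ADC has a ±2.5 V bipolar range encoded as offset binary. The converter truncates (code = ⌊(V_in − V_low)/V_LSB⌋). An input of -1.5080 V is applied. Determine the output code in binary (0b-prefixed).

LSB = 5 V / 524288 = 9.54 µV.
(V_in − V_low)/LSB = (-1.5080 − (−2.5)) / 9.53674e-06 = 104018.739.
Floor → code 104018.
In binary (0b-prefixed): 0b11001011001010010.

code 0b11001011001010010 (decimal 104018)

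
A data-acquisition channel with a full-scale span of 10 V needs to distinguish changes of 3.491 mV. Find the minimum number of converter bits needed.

Number of steps required ≥ 10 V / 3.491 mV = 2864.51.
Need 2^N ≥ 2864.51; 2^11 = 2048, 2^12 = 4096.
Minimum N = 12.

12 bits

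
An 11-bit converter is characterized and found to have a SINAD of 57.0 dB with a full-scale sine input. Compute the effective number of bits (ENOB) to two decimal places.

ENOB = (SINAD − 1.76) / 6.02 = (57.0 − 1.76)/6.02 = 9.176.

9.18 bits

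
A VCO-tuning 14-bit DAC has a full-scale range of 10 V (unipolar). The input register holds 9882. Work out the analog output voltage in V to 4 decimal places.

6.0315 V

LSB = 10 V / 2^14 = 0.610 mV.
V_out = 0 + 9882 × 0.000610352 V = 6.03149 V.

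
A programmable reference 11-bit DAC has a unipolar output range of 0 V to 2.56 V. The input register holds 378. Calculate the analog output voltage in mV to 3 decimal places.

472.500 mV

LSB = 2.56 V / 2^11 = 1.250 mV.
V_out = 0 + 378 × 0.00125 V = 0.4725 V.
= 472.500 mV.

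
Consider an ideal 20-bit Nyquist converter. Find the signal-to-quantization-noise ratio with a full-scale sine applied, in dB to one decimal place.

122.2 dB

SNR ≈ 6.02·N + 1.76 dB = 6.02·20 + 1.76 = 122.16 dB.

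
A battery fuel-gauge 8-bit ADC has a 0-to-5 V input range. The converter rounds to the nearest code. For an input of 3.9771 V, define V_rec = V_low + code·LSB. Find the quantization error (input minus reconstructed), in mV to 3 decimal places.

LSB = 5/2^8 = 19.531 mV.
(3.9771 − 0)/0.0195312 = 203.6275; round gives code 204.
Code 204 maps back to 0 + 204×0.0195312 V = 3.984375 V.
Difference: -0.007275 V → -7.275 mV.

-7.275 mV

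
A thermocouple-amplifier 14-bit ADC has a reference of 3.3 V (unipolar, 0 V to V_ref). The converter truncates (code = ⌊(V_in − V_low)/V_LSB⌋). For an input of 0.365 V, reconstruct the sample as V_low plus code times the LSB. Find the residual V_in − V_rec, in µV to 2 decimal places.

34.18 µV

One LSB is 3.3 V / 16384 = 201.42 µV.
Scaled input = 1812.1697 LSBs, so code = 1812.
Code 1812 maps back to 0 + 1812×0.000201416 V = 0.36496582 V.
Difference: 3.41797e-05 V → 34.18 µV.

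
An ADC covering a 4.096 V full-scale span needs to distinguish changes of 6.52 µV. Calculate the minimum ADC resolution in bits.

20 bits

Number of steps required ≥ 4.096 V / 6.52 µV = 628220.86.
Need 2^N ≥ 628220.86; 2^19 = 524288, 2^20 = 1048576.
Minimum N = 20.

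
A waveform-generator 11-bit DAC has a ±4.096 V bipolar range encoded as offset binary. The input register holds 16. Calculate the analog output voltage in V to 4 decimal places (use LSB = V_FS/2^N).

-4.0320 V

LSB = 8.192 V / 2^11 = 4.000 mV.
V_out = (−4.096) + 16 × 0.004 V = -4.032 V.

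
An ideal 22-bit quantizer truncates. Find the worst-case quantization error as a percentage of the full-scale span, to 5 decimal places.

Truncating → worst-case error = 1 LSB = V_FS/2^22, so 100/4194304 = 2.38419e-05 % of full scale.

0.00002 %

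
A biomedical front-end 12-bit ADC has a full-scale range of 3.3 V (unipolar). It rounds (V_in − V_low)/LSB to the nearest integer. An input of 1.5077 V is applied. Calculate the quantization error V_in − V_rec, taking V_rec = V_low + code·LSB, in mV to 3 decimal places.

LSB = 3.3/2^12 = 0.806 mV.
(1.5077 − 0)/0.000805664 = 1871.3755; round gives code 1871.
Code 1871 maps back to 0 + 1871×0.000805664 V = 1.5073975 V.
V_in − V_rec = 0.000302539 V = 0.303 mV.

0.303 mV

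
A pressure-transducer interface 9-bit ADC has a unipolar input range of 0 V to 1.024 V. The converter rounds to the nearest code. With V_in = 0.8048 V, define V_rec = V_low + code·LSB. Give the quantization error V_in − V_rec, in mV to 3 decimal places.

Step size: 1.024 V ÷ 2^9 = 2.000 mV.
Scaled input = 402.4000 LSBs, so code = 402.
Reconstructed: 0.804 V.
V_in − V_rec = 0.0008 V = 0.800 mV.

0.800 mV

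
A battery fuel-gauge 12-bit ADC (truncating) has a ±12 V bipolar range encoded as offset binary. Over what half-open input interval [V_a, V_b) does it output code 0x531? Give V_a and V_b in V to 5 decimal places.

[-4.21289 V, -4.20703 V)

LSB = 24/2^12 = 5.859 mV.
Code 0x531 = 1329 decimal.
V_a = V_low + 1329·LSB = -4.21289 V; V_b = V_low + 1330·LSB = -4.20703 V.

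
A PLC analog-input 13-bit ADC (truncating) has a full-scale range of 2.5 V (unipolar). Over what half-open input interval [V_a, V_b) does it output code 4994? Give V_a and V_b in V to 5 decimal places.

LSB = 2.5/2^13 = 305.18 µV.
V_a = V_low + 4994·LSB = 1.52405 V; V_b = V_low + 4995·LSB = 1.52435 V.

[1.52405 V, 1.52435 V)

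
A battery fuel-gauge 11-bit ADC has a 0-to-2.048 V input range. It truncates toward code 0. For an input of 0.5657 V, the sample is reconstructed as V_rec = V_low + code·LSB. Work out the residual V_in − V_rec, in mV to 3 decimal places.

0.700 mV

Step size: 2.048 V ÷ 2^11 = 1.000 mV.
Scaled input = 565.7000 LSBs, so code = 565.
Reconstructed: 0.565 V.
Error = 0.5657 − 0.565 = 0.0007 V = 0.700 mV.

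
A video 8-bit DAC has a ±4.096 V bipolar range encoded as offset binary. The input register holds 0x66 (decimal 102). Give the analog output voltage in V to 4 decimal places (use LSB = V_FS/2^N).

LSB = 8.192 V / 2^8 = 32.000 mV.
Code 0x66 = 102 decimal.
V_out = (−4.096) + 102 × 0.032 V = -0.832 V.

-0.8320 V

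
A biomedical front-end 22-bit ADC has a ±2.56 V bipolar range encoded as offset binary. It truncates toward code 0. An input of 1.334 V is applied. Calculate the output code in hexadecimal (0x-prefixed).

code 0x30ACCC (decimal 3189964)

Full-scale span = 5.12 V; LSB = 5.12/2^22 = 1.22 µV.
(V_in − V_low)/LSB = (1.334 − (−2.56)) / 1.2207e-06 = 3189964.800.
So the output code is 3189964.
In hexadecimal (0x-prefixed): 0x30ACCC.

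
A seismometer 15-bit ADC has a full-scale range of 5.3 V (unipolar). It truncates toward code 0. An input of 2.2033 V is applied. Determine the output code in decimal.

With 32768 levels over 5.3 V, one step is 161.74 µV.
(V_in − V_low)/LSB = (2.2033 − 0) / 0.000161743 = 13622.214.
Floor → code 13622.

code 13622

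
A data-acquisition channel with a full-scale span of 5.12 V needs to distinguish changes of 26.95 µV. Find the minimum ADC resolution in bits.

18 bits

Number of steps required ≥ 5.12 V / 26.95 µV = 189981.45.
Need 2^N ≥ 189981.45; 2^17 = 131072, 2^18 = 262144.
Minimum N = 18.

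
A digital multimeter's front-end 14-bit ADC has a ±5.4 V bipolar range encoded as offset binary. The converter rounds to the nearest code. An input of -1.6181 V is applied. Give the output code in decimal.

code 5737

LSB = 10.8 V / 16384 = 0.659 mV.
(V_in − V_low)/LSB = (-1.6181 − (−5.4)) / 0.00065918 = 5737.282.
So the output code is 5737.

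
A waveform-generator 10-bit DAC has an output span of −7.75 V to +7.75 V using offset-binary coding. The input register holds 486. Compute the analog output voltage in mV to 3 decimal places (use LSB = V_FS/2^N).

-393.555 mV

LSB = 15.5 V / 2^10 = 15.137 mV.
V_out = (−7.75) + 486 × 0.0151367 V = -0.393555 V.
= -393.555 mV.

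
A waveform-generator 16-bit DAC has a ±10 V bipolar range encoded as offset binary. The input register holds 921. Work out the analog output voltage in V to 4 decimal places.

-9.7189 V

LSB = 20 V / 2^16 = 305.18 µV.
V_out = (−10) + 921 × 0.000305176 V = -9.71893 V.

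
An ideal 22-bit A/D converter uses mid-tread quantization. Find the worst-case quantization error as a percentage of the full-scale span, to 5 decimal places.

Rounding → worst-case error = ½ LSB = V_FS/2^23, so 100/8388608 = 1.19209e-05 % of full scale.

0.00001 %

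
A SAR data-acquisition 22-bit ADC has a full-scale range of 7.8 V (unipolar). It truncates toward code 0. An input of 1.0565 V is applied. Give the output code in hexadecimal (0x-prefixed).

Full-scale span = 7.8 V; LSB = 7.8/2^22 = 1.86 µV.
(V_in − V_low)/LSB = (1.0565 − 0) / 1.85966e-06 = 568113.099.
Floor → code 568113.
In hexadecimal (0x-prefixed): 0x8AB31.

code 0x8AB31 (decimal 568113)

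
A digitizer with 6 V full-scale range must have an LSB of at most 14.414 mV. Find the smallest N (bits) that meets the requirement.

Number of steps required ≥ 6 V / 14.414 mV = 416.26.
Need 2^N ≥ 416.26; 2^8 = 256, 2^9 = 512.
Minimum N = 9.

9 bits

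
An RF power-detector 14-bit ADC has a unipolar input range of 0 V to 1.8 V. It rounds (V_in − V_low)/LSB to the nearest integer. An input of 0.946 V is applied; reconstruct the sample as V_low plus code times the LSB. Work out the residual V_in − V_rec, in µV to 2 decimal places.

-32.71 µV

One LSB is 1.8 V / 16384 = 109.86 µV.
Scaled input = 8610.7022 LSBs, so code = 8611.
Reconstructed: 0.94603271 V.
Difference: -3.27148e-05 V → -32.71 µV.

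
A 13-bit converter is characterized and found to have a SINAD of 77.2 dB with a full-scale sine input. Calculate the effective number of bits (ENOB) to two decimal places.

ENOB = (SINAD − 1.76) / 6.02 = (77.2 − 1.76)/6.02 = 12.532.

12.53 bits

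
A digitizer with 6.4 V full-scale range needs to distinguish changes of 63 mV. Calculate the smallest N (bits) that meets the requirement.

7 bits

Number of steps required ≥ 6.4 V / 63 mV = 101.59.
Need 2^N ≥ 101.59; 2^6 = 64, 2^7 = 128.
Minimum N = 7.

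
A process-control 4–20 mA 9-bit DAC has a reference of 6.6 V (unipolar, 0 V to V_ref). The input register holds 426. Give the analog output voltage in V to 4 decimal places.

5.4914 V

LSB = 6.6 V / 2^9 = 12.891 mV.
V_out = 0 + 426 × 0.0128906 V = 5.49141 V.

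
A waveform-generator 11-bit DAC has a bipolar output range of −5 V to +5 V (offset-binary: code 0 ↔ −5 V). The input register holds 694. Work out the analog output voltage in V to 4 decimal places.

-1.6113 V

LSB = 10 V / 2^11 = 4.883 mV.
V_out = (−5) + 694 × 0.00488281 V = -1.61133 V.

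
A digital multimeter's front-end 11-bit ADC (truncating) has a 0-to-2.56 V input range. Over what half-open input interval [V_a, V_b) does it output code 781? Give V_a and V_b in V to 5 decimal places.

LSB = 2.56/2^11 = 1.250 mV.
V_a = V_low + 781·LSB = 0.97625 V; V_b = V_low + 782·LSB = 0.9775 V.

[0.97625 V, 0.97750 V)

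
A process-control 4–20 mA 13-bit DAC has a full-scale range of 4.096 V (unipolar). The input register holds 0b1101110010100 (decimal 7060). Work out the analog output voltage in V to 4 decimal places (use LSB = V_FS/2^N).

LSB = 4.096 V / 2^13 = 0.500 mV.
Code 0b1101110010100 = 7060 decimal.
V_out = 0 + 7060 × 0.0005 V = 3.53 V.

3.5300 V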